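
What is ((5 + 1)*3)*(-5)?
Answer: -90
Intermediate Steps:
((5 + 1)*3)*(-5) = (6*3)*(-5) = 18*(-5) = -90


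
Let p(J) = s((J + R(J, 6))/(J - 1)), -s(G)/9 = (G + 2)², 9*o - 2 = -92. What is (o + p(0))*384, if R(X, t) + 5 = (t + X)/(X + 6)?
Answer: -128256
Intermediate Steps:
o = -10 (o = 2/9 + (⅑)*(-92) = 2/9 - 92/9 = -10)
R(X, t) = -5 + (X + t)/(6 + X) (R(X, t) = -5 + (t + X)/(X + 6) = -5 + (X + t)/(6 + X))
s(G) = -9*(2 + G)² (s(G) = -9*(G + 2)² = -9*(2 + G)²)
p(J) = -9*(2 + (J + (-24 - 4*J)/(6 + J))/(-1 + J))² (p(J) = -9*(2 + (J + (-30 + 6 - 4*J)/(6 + J))/(J - 1))² = -9*(2 + (J + (-24 - 4*J)/(6 + J))/(-1 + J))²)
(o + p(0))*384 = (-10 + 81*(-4 - 1*0² + 4*0)/(1 + 0² - 2*0))*384 = (-10 + 81*(-4 - 1*0 + 0)/(1 + 0 + 0))*384 = (-10 + 81*(-4 + 0 + 0)/1)*384 = (-10 + 81*1*(-4))*384 = (-10 - 324)*384 = -334*384 = -128256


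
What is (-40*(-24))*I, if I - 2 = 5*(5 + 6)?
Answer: 54720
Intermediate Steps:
I = 57 (I = 2 + 5*(5 + 6) = 2 + 5*11 = 2 + 55 = 57)
(-40*(-24))*I = -40*(-24)*57 = 960*57 = 54720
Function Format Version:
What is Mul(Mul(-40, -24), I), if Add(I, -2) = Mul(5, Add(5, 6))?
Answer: 54720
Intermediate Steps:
I = 57 (I = Add(2, Mul(5, Add(5, 6))) = Add(2, Mul(5, 11)) = Add(2, 55) = 57)
Mul(Mul(-40, -24), I) = Mul(Mul(-40, -24), 57) = Mul(960, 57) = 54720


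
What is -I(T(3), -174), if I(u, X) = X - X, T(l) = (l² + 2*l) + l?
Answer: 0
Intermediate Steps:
T(l) = l² + 3*l
I(u, X) = 0
-I(T(3), -174) = -1*0 = 0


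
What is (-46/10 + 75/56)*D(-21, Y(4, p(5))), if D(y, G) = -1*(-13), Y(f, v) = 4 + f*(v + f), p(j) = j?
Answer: -11869/280 ≈ -42.389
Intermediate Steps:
Y(f, v) = 4 + f*(f + v)
D(y, G) = 13
(-46/10 + 75/56)*D(-21, Y(4, p(5))) = (-46/10 + 75/56)*13 = (-46*1/10 + 75*(1/56))*13 = (-23/5 + 75/56)*13 = -913/280*13 = -11869/280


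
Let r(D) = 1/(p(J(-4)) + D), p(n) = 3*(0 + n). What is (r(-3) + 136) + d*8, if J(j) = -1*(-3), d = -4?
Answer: 625/6 ≈ 104.17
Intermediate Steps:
J(j) = 3
p(n) = 3*n
r(D) = 1/(9 + D) (r(D) = 1/(3*3 + D) = 1/(9 + D))
(r(-3) + 136) + d*8 = (1/(9 - 3) + 136) - 4*8 = (1/6 + 136) - 32 = (⅙ + 136) - 32 = 817/6 - 32 = 625/6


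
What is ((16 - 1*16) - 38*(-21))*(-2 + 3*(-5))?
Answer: -13566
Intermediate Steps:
((16 - 1*16) - 38*(-21))*(-2 + 3*(-5)) = ((16 - 16) + 798)*(-2 - 15) = (0 + 798)*(-17) = 798*(-17) = -13566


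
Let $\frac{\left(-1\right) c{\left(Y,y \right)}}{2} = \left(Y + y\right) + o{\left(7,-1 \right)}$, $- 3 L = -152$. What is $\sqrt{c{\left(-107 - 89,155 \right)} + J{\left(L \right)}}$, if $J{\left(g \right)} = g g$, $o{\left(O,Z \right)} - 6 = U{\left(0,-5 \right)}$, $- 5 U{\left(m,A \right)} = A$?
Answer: $\frac{154}{3} \approx 51.333$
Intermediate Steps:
$U{\left(m,A \right)} = - \frac{A}{5}$
$o{\left(O,Z \right)} = 7$ ($o{\left(O,Z \right)} = 6 - -1 = 6 + 1 = 7$)
$L = \frac{152}{3}$ ($L = \left(- \frac{1}{3}\right) \left(-152\right) = \frac{152}{3} \approx 50.667$)
$J{\left(g \right)} = g^{2}$
$c{\left(Y,y \right)} = -14 - 2 Y - 2 y$ ($c{\left(Y,y \right)} = - 2 \left(\left(Y + y\right) + 7\right) = - 2 \left(7 + Y + y\right) = -14 - 2 Y - 2 y$)
$\sqrt{c{\left(-107 - 89,155 \right)} + J{\left(L \right)}} = \sqrt{\left(-14 - 2 \left(-107 - 89\right) - 310\right) + \left(\frac{152}{3}\right)^{2}} = \sqrt{\left(-14 - -392 - 310\right) + \frac{23104}{9}} = \sqrt{\left(-14 + 392 - 310\right) + \frac{23104}{9}} = \sqrt{68 + \frac{23104}{9}} = \sqrt{\frac{23716}{9}} = \frac{154}{3}$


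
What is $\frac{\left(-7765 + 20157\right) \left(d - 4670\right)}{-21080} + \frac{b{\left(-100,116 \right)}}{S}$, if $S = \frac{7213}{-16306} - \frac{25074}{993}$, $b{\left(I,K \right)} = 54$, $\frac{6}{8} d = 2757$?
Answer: $\frac{212747748838066}{365403489385} \approx 582.23$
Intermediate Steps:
$d = 3676$ ($d = \frac{4}{3} \cdot 2757 = 3676$)
$S = - \frac{138673051}{5397286}$ ($S = 7213 \left(- \frac{1}{16306}\right) - \frac{8358}{331} = - \frac{7213}{16306} - \frac{8358}{331} = - \frac{138673051}{5397286} \approx -25.693$)
$\frac{\left(-7765 + 20157\right) \left(d - 4670\right)}{-21080} + \frac{b{\left(-100,116 \right)}}{S} = \frac{\left(-7765 + 20157\right) \left(3676 - 4670\right)}{-21080} + \frac{54}{- \frac{138673051}{5397286}} = 12392 \left(-994\right) \left(- \frac{1}{21080}\right) + 54 \left(- \frac{5397286}{138673051}\right) = \left(-12317648\right) \left(- \frac{1}{21080}\right) - \frac{291453444}{138673051} = \frac{1539706}{2635} - \frac{291453444}{138673051} = \frac{212747748838066}{365403489385}$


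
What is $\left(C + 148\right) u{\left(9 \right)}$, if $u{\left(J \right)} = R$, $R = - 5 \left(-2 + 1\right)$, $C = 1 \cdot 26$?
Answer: $870$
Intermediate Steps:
$C = 26$
$R = 5$ ($R = \left(-5\right) \left(-1\right) = 5$)
$u{\left(J \right)} = 5$
$\left(C + 148\right) u{\left(9 \right)} = \left(26 + 148\right) 5 = 174 \cdot 5 = 870$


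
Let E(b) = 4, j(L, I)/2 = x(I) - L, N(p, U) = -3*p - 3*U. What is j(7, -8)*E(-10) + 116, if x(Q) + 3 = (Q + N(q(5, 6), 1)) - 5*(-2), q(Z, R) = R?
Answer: -116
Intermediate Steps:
N(p, U) = -3*U - 3*p
x(Q) = -14 + Q (x(Q) = -3 + ((Q + (-3*1 - 3*6)) - 5*(-2)) = -3 + ((Q + (-3 - 18)) + 10) = -3 + ((Q - 21) + 10) = -3 + ((-21 + Q) + 10) = -3 + (-11 + Q) = -14 + Q)
j(L, I) = -28 - 2*L + 2*I (j(L, I) = 2*((-14 + I) - L) = 2*(-14 + I - L) = -28 - 2*L + 2*I)
j(7, -8)*E(-10) + 116 = (-28 - 2*7 + 2*(-8))*4 + 116 = (-28 - 14 - 16)*4 + 116 = -58*4 + 116 = -232 + 116 = -116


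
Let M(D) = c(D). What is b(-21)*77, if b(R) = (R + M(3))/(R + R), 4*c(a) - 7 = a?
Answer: 407/12 ≈ 33.917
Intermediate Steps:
c(a) = 7/4 + a/4
M(D) = 7/4 + D/4
b(R) = (5/2 + R)/(2*R) (b(R) = (R + (7/4 + (1/4)*3))/(R + R) = (R + (7/4 + 3/4))/((2*R)) = (R + 5/2)*(1/(2*R)) = (5/2 + R)*(1/(2*R)) = (5/2 + R)/(2*R))
b(-21)*77 = ((1/4)*(5 + 2*(-21))/(-21))*77 = ((1/4)*(-1/21)*(5 - 42))*77 = ((1/4)*(-1/21)*(-37))*77 = (37/84)*77 = 407/12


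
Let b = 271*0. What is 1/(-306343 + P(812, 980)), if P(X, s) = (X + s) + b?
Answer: -1/304551 ≈ -3.2835e-6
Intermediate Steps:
b = 0
P(X, s) = X + s (P(X, s) = (X + s) + 0 = X + s)
1/(-306343 + P(812, 980)) = 1/(-306343 + (812 + 980)) = 1/(-306343 + 1792) = 1/(-304551) = -1/304551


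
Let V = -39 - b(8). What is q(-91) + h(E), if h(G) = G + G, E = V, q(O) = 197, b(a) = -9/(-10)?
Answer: 586/5 ≈ 117.20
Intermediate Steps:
b(a) = 9/10 (b(a) = -9*(-1/10) = 9/10)
V = -399/10 (V = -39 - 1*9/10 = -39 - 9/10 = -399/10 ≈ -39.900)
E = -399/10 ≈ -39.900
h(G) = 2*G
q(-91) + h(E) = 197 + 2*(-399/10) = 197 - 399/5 = 586/5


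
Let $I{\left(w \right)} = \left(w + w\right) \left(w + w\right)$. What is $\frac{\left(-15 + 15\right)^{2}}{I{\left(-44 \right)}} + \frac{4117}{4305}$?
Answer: $\frac{4117}{4305} \approx 0.95633$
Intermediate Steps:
$I{\left(w \right)} = 4 w^{2}$ ($I{\left(w \right)} = 2 w 2 w = 4 w^{2}$)
$\frac{\left(-15 + 15\right)^{2}}{I{\left(-44 \right)}} + \frac{4117}{4305} = \frac{\left(-15 + 15\right)^{2}}{4 \left(-44\right)^{2}} + \frac{4117}{4305} = \frac{0^{2}}{4 \cdot 1936} + 4117 \cdot \frac{1}{4305} = \frac{0}{7744} + \frac{4117}{4305} = 0 \cdot \frac{1}{7744} + \frac{4117}{4305} = 0 + \frac{4117}{4305} = \frac{4117}{4305}$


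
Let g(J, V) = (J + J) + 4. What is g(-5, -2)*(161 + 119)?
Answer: -1680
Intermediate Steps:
g(J, V) = 4 + 2*J (g(J, V) = 2*J + 4 = 4 + 2*J)
g(-5, -2)*(161 + 119) = (4 + 2*(-5))*(161 + 119) = (4 - 10)*280 = -6*280 = -1680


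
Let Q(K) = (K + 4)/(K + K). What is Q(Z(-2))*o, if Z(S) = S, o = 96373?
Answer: -96373/2 ≈ -48187.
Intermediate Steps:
Q(K) = (4 + K)/(2*K) (Q(K) = (4 + K)/((2*K)) = (4 + K)*(1/(2*K)) = (4 + K)/(2*K))
Q(Z(-2))*o = ((½)*(4 - 2)/(-2))*96373 = ((½)*(-½)*2)*96373 = -½*96373 = -96373/2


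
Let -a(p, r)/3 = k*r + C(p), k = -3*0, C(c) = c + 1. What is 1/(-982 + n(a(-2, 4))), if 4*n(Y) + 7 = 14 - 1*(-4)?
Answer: -4/3917 ≈ -0.0010212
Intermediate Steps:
C(c) = 1 + c
k = 0
a(p, r) = -3 - 3*p (a(p, r) = -3*(0*r + (1 + p)) = -3*(0 + (1 + p)) = -3*(1 + p) = -3 - 3*p)
n(Y) = 11/4 (n(Y) = -7/4 + (14 - 1*(-4))/4 = -7/4 + (14 + 4)/4 = -7/4 + (1/4)*18 = -7/4 + 9/2 = 11/4)
1/(-982 + n(a(-2, 4))) = 1/(-982 + 11/4) = 1/(-3917/4) = -4/3917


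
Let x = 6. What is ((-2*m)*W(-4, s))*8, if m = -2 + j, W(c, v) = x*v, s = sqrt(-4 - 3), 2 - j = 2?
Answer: 192*I*sqrt(7) ≈ 507.98*I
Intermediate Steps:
j = 0 (j = 2 - 1*2 = 2 - 2 = 0)
s = I*sqrt(7) (s = sqrt(-7) = I*sqrt(7) ≈ 2.6458*I)
W(c, v) = 6*v
m = -2 (m = -2 + 0 = -2)
((-2*m)*W(-4, s))*8 = ((-2*(-2))*(6*(I*sqrt(7))))*8 = (4*(6*I*sqrt(7)))*8 = (24*I*sqrt(7))*8 = 192*I*sqrt(7)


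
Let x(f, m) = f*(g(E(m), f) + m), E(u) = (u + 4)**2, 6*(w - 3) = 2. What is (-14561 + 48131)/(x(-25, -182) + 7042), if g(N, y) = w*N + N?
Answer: -50355/5131262 ≈ -0.0098134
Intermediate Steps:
w = 10/3 (w = 3 + (1/6)*2 = 3 + 1/3 = 10/3 ≈ 3.3333)
E(u) = (4 + u)**2
g(N, y) = 13*N/3 (g(N, y) = 10*N/3 + N = 13*N/3)
x(f, m) = f*(m + 13*(4 + m)**2/3) (x(f, m) = f*(13*(4 + m)**2/3 + m) = f*(m + 13*(4 + m)**2/3))
(-14561 + 48131)/(x(-25, -182) + 7042) = (-14561 + 48131)/((1/3)*(-25)*(3*(-182) + 13*(4 - 182)**2) + 7042) = 33570/((1/3)*(-25)*(-546 + 13*(-178)**2) + 7042) = 33570/((1/3)*(-25)*(-546 + 13*31684) + 7042) = 33570/((1/3)*(-25)*(-546 + 411892) + 7042) = 33570/((1/3)*(-25)*411346 + 7042) = 33570/(-10283650/3 + 7042) = 33570/(-10262524/3) = 33570*(-3/10262524) = -50355/5131262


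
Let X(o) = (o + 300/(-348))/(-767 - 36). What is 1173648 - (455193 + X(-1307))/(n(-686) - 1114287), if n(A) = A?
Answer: 2770277168940997/2360397841 ≈ 1.1736e+6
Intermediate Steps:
X(o) = 25/23287 - o/803 (X(o) = (o + 300*(-1/348))/(-803) = (o - 25/29)*(-1/803) = (-25/29 + o)*(-1/803) = 25/23287 - o/803)
1173648 - (455193 + X(-1307))/(n(-686) - 1114287) = 1173648 - (455193 + (25/23287 - 1/803*(-1307)))/(-686 - 1114287) = 1173648 - (455193 + (25/23287 + 1307/803))/(-1114973) = 1173648 - (455193 + 3448/2117)*(-1)/1114973 = 1173648 - 963647029*(-1)/(2117*1114973) = 1173648 - 1*(-963647029/2360397841) = 1173648 + 963647029/2360397841 = 2770277168940997/2360397841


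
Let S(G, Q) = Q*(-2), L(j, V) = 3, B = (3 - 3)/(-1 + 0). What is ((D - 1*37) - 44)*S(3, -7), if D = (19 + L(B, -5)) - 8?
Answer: -938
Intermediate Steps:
B = 0 (B = 0/(-1) = 0*(-1) = 0)
D = 14 (D = (19 + 3) - 8 = 22 - 8 = 14)
S(G, Q) = -2*Q
((D - 1*37) - 44)*S(3, -7) = ((14 - 1*37) - 44)*(-2*(-7)) = ((14 - 37) - 44)*14 = (-23 - 44)*14 = -67*14 = -938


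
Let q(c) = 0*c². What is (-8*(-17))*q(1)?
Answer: 0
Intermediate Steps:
q(c) = 0
(-8*(-17))*q(1) = -8*(-17)*0 = 136*0 = 0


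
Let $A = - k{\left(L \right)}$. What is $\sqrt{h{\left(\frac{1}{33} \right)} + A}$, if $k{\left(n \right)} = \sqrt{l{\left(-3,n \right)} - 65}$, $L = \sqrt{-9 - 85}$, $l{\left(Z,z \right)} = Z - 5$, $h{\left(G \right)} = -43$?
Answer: $\sqrt{-43 - i \sqrt{73}} \approx 0.64831 - 6.5894 i$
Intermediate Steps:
$l{\left(Z,z \right)} = -5 + Z$ ($l{\left(Z,z \right)} = Z - 5 = -5 + Z$)
$L = i \sqrt{94}$ ($L = \sqrt{-94} = i \sqrt{94} \approx 9.6954 i$)
$k{\left(n \right)} = i \sqrt{73}$ ($k{\left(n \right)} = \sqrt{\left(-5 - 3\right) - 65} = \sqrt{-8 - 65} = \sqrt{-73} = i \sqrt{73}$)
$A = - i \sqrt{73} \approx - 8.544 i$
$\sqrt{h{\left(\frac{1}{33} \right)} + A} = \sqrt{-43 - i \sqrt{73}}$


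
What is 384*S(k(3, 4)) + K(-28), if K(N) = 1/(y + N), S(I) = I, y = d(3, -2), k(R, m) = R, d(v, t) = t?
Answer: 34559/30 ≈ 1152.0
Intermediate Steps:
y = -2
K(N) = 1/(-2 + N)
384*S(k(3, 4)) + K(-28) = 384*3 + 1/(-2 - 28) = 1152 + 1/(-30) = 1152 - 1/30 = 34559/30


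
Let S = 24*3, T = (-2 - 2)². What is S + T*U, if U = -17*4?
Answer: -1016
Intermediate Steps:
T = 16 (T = (-4)² = 16)
U = -68
S = 72
S + T*U = 72 + 16*(-68) = 72 - 1088 = -1016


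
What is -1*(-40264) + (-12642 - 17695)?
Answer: 9927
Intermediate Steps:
-1*(-40264) + (-12642 - 17695) = 40264 - 30337 = 9927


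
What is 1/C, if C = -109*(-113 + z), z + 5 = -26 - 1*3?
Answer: 1/16023 ≈ 6.2410e-5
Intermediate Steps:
z = -34 (z = -5 + (-26 - 1*3) = -5 + (-26 - 3) = -5 - 29 = -34)
C = 16023 (C = -109*(-113 - 34) = -109*(-147) = 16023)
1/C = 1/16023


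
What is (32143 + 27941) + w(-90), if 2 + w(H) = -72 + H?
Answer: 59920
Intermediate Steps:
w(H) = -74 + H (w(H) = -2 + (-72 + H) = -74 + H)
(32143 + 27941) + w(-90) = (32143 + 27941) + (-74 - 90) = 60084 - 164 = 59920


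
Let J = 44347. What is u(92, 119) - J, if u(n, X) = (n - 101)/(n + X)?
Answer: -9357226/211 ≈ -44347.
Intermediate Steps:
u(n, X) = (-101 + n)/(X + n)
u(92, 119) - J = (-101 + 92)/(119 + 92) - 1*44347 = -9/211 - 44347 = -9357226/211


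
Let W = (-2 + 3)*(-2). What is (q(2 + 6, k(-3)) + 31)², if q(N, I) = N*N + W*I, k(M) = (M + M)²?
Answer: 529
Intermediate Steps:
W = -2 (W = 1*(-2) = -2)
k(M) = 4*M² (k(M) = (2*M)² = 4*M²)
q(N, I) = N² - 2*I (q(N, I) = N*N - 2*I = N² - 2*I)
(q(2 + 6, k(-3)) + 31)² = (((2 + 6)² - 8*(-3)²) + 31)² = ((8² - 8*9) + 31)² = ((64 - 2*36) + 31)² = ((64 - 72) + 31)² = (-8 + 31)² = 23² = 529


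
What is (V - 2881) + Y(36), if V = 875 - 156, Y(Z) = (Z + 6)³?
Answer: 71926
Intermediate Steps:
Y(Z) = (6 + Z)³
V = 719
(V - 2881) + Y(36) = (719 - 2881) + (6 + 36)³ = -2162 + 42³ = -2162 + 74088 = 71926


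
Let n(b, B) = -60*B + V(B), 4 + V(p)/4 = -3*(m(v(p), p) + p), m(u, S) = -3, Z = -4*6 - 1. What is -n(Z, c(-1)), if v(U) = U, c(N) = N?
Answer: -92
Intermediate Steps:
Z = -25 (Z = -24 - 1 = -25)
V(p) = 20 - 12*p (V(p) = -16 + 4*(-3*(-3 + p)) = -16 + 4*(9 - 3*p) = -16 + (36 - 12*p) = 20 - 12*p)
n(b, B) = 20 - 72*B (n(b, B) = -60*B + (20 - 12*B) = 20 - 72*B)
-n(Z, c(-1)) = -(20 - 72*(-1)) = -(20 + 72) = -1*92 = -92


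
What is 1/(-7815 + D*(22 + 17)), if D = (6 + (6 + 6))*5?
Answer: -1/4305 ≈ -0.00023229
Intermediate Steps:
D = 90 (D = (6 + 12)*5 = 18*5 = 90)
1/(-7815 + D*(22 + 17)) = 1/(-7815 + 90*(22 + 17)) = 1/(-7815 + 90*39) = 1/(-7815 + 3510) = 1/(-4305) = -1/4305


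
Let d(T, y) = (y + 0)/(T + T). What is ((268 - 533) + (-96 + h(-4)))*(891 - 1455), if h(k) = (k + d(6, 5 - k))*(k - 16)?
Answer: 166944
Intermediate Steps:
d(T, y) = y/(2*T) (d(T, y) = y/((2*T)) = y*(1/(2*T)) = y/(2*T))
h(k) = (-16 + k)*(5/12 + 11*k/12) (h(k) = (k + (1/2)*(5 - k)/6)*(k - 16) = (k + (1/2)*(5 - k)*(1/6))*(-16 + k) = (k + (5/12 - k/12))*(-16 + k) = (5/12 + 11*k/12)*(-16 + k) = (-16 + k)*(5/12 + 11*k/12))
((268 - 533) + (-96 + h(-4)))*(891 - 1455) = ((268 - 533) + (-96 + (-20/3 - 57/4*(-4) + (11/12)*(-4)**2)))*(891 - 1455) = (-265 + (-96 + (-20/3 + 57 + (11/12)*16)))*(-564) = (-265 + (-96 + (-20/3 + 57 + 44/3)))*(-564) = (-265 + (-96 + 65))*(-564) = (-265 - 31)*(-564) = -296*(-564) = 166944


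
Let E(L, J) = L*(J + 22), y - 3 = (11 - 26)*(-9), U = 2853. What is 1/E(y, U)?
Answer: 1/396750 ≈ 2.5205e-6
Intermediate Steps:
y = 138 (y = 3 + (11 - 26)*(-9) = 3 - 15*(-9) = 3 + 135 = 138)
E(L, J) = L*(22 + J)
1/E(y, U) = 1/(138*(22 + 2853)) = 1/(138*2875) = 1/396750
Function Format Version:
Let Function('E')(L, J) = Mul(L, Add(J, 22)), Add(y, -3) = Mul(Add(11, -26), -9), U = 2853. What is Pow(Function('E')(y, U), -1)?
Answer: Rational(1, 396750) ≈ 2.5205e-6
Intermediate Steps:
y = 138 (y = Add(3, Mul(Add(11, -26), -9)) = Add(3, Mul(-15, -9)) = Add(3, 135) = 138)
Function('E')(L, J) = Mul(L, Add(22, J))
Pow(Function('E')(y, U), -1) = Pow(Mul(138, Add(22, 2853)), -1) = Pow(Mul(138, 2875), -1) = Pow(396750, -1) = Rational(1, 396750)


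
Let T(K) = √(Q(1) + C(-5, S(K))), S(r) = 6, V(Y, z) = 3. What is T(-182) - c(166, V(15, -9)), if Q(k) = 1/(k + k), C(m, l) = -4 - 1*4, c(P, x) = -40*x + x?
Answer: 117 + I*√30/2 ≈ 117.0 + 2.7386*I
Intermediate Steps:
c(P, x) = -39*x
C(m, l) = -8 (C(m, l) = -4 - 4 = -8)
Q(k) = 1/(2*k)
T(K) = I*√30/2 (T(K) = √((½)/1 - 8) = √((½)*1 - 8) = √(½ - 8) = √(-15/2) = I*√30/2)
T(-182) - c(166, V(15, -9)) = I*√30/2 - (-39)*3 = I*√30/2 - 1*(-117) = I*√30/2 + 117 = 117 + I*√30/2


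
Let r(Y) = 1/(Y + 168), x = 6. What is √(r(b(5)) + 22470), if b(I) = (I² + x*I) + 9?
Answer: √302356378/116 ≈ 149.90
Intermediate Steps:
b(I) = 9 + I² + 6*I (b(I) = (I² + 6*I) + 9 = 9 + I² + 6*I)
r(Y) = 1/(168 + Y)
√(r(b(5)) + 22470) = √(1/(168 + (9 + 5² + 6*5)) + 22470) = √(1/(168 + (9 + 25 + 30)) + 22470) = √(1/(168 + 64) + 22470) = √(1/232 + 22470) = √(5213041/232) = √302356378/116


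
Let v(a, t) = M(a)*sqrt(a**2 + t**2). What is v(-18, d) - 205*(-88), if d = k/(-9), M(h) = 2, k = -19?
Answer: 18040 + 2*sqrt(26605)/9 ≈ 18076.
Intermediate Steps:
d = 19/9 (d = -19/(-9) = -19*(-1/9) = 19/9 ≈ 2.1111)
v(a, t) = 2*sqrt(a**2 + t**2)
v(-18, d) - 205*(-88) = 2*sqrt((-18)**2 + (19/9)**2) - 205*(-88) = 2*sqrt(324 + 361/81) + 18040 = 2*sqrt(26605/81) + 18040 = 2*(sqrt(26605)/9) + 18040 = 2*sqrt(26605)/9 + 18040 = 18040 + 2*sqrt(26605)/9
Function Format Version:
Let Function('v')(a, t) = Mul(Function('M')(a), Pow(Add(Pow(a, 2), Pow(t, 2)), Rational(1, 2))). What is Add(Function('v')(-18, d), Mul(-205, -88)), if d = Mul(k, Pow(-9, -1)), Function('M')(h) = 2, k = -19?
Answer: Add(18040, Mul(Rational(2, 9), Pow(26605, Rational(1, 2)))) ≈ 18076.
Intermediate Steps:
d = Rational(19, 9) (d = Mul(-19, Pow(-9, -1)) = Mul(-19, Rational(-1, 9)) = Rational(19, 9) ≈ 2.1111)
Function('v')(a, t) = Mul(2, Pow(Add(Pow(a, 2), Pow(t, 2)), Rational(1, 2)))
Add(Function('v')(-18, d), Mul(-205, -88)) = Add(Mul(2, Pow(Add(Pow(-18, 2), Pow(Rational(19, 9), 2)), Rational(1, 2))), Mul(-205, -88)) = Add(Mul(2, Pow(Add(324, Rational(361, 81)), Rational(1, 2))), 18040) = Add(Mul(2, Pow(Rational(26605, 81), Rational(1, 2))), 18040) = Add(Mul(2, Mul(Rational(1, 9), Pow(26605, Rational(1, 2)))), 18040) = Add(Mul(Rational(2, 9), Pow(26605, Rational(1, 2))), 18040) = Add(18040, Mul(Rational(2, 9), Pow(26605, Rational(1, 2))))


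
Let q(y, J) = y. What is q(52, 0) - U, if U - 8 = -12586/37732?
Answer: 836397/18866 ≈ 44.334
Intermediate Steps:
U = 144635/18866 (U = 8 - 12586/37732 = 8 - 12586*1/37732 = 8 - 6293/18866 = 144635/18866 ≈ 7.6664)
q(52, 0) - U = 52 - 1*144635/18866 = 52 - 144635/18866 = 836397/18866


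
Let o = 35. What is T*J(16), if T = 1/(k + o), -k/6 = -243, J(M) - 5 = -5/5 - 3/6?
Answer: 7/2986 ≈ 0.0023443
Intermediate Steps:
J(M) = 7/2 (J(M) = 5 + (-5/5 - 3/6) = 5 + (-5*1/5 - 3*1/6) = 5 + (-1 - 1/2) = 5 - 3/2 = 7/2)
k = 1458 (k = -6*(-243) = 1458)
T = 1/1493 (T = 1/(1458 + 35) = 1/1493 ≈ 0.00066979)
T*J(16) = (1/1493)*(7/2) = 7/2986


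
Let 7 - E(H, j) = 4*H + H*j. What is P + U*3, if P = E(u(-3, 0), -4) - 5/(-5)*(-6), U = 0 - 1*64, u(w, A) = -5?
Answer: -191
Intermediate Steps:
U = -64 (U = 0 - 64 = -64)
E(H, j) = 7 - 4*H - H*j (E(H, j) = 7 - (4*H + H*j) = 7 + (-4*H - H*j) = 7 - 4*H - H*j)
P = 1 (P = (7 - 4*(-5) - 1*(-5)*(-4)) - 5/(-5)*(-6) = (7 + 20 - 20) - 5*(-⅕)*(-6) = 7 + 1*(-6) = 7 - 6 = 1)
P + U*3 = 1 - 64*3 = 1 - 192 = -191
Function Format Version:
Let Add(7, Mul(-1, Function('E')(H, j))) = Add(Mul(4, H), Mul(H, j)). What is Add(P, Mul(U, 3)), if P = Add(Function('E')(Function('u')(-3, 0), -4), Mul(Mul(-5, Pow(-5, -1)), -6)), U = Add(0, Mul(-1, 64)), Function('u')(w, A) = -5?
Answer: -191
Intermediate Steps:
U = -64 (U = Add(0, -64) = -64)
Function('E')(H, j) = Add(7, Mul(-4, H), Mul(-1, H, j)) (Function('E')(H, j) = Add(7, Mul(-1, Add(Mul(4, H), Mul(H, j)))) = Add(7, Add(Mul(-4, H), Mul(-1, H, j))) = Add(7, Mul(-4, H), Mul(-1, H, j)))
P = 1 (P = Add(Add(7, Mul(-4, -5), Mul(-1, -5, -4)), Mul(Mul(-5, Pow(-5, -1)), -6)) = Add(Add(7, 20, -20), Mul(Mul(-5, Rational(-1, 5)), -6)) = Add(7, Mul(1, -6)) = Add(7, -6) = 1)
Add(P, Mul(U, 3)) = Add(1, Mul(-64, 3)) = Add(1, -192) = -191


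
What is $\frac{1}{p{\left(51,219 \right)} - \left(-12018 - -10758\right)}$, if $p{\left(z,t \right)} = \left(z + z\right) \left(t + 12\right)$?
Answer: $\frac{1}{24822} \approx 4.0287 \cdot 10^{-5}$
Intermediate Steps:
$p{\left(z,t \right)} = 2 z \left(12 + t\right)$
$\frac{1}{p{\left(51,219 \right)} - \left(-12018 - -10758\right)} = \frac{1}{2 \cdot 51 \left(12 + 219\right) - \left(-12018 - -10758\right)} = \frac{1}{2 \cdot 51 \cdot 231 - \left(-12018 + 10758\right)} = \frac{1}{23562 - -1260} = \frac{1}{23562 + 1260} = \frac{1}{24822}$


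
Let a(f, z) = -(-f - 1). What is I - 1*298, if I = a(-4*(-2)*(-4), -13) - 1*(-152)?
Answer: -177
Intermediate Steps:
a(f, z) = 1 + f (a(f, z) = -(-1 - f) = 1 + f)
I = 121 (I = (1 - 4*(-2)*(-4)) - 1*(-152) = (1 + 8*(-4)) + 152 = (1 - 32) + 152 = -31 + 152 = 121)
I - 1*298 = 121 - 1*298 = 121 - 298 = -177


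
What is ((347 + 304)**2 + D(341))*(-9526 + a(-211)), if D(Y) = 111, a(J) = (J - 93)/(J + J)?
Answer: -851992750608/211 ≈ -4.0379e+9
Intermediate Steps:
a(J) = (-93 + J)/(2*J) (a(J) = (-93 + J)/((2*J)) = (-93 + J)*(1/(2*J)) = (-93 + J)/(2*J))
((347 + 304)**2 + D(341))*(-9526 + a(-211)) = ((347 + 304)**2 + 111)*(-9526 + (1/2)*(-93 - 211)/(-211)) = (651**2 + 111)*(-9526 + (1/2)*(-1/211)*(-304)) = (423801 + 111)*(-9526 + 152/211) = 423912*(-2009834/211) = -851992750608/211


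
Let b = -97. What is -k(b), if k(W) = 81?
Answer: -81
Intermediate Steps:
-k(b) = -1*81 = -81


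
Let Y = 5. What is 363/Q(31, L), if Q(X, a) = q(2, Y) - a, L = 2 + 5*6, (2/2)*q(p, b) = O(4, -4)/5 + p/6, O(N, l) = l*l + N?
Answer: -1089/83 ≈ -13.120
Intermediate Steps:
O(N, l) = N + l**2 (O(N, l) = l**2 + N = N + l**2)
q(p, b) = 4 + p/6 (q(p, b) = (4 + (-4)**2)/5 + p/6 = (4 + 16)*(1/5) + p*(1/6) = 20*(1/5) + p/6 = 4 + p/6)
L = 32 (L = 2 + 30 = 32)
Q(X, a) = 13/3 - a (Q(X, a) = (4 + (1/6)*2) - a = (4 + 1/3) - a = 13/3 - a)
363/Q(31, L) = 363/(13/3 - 1*32) = 363/(13/3 - 32) = 363/(-83/3) = 363*(-3/83) = -1089/83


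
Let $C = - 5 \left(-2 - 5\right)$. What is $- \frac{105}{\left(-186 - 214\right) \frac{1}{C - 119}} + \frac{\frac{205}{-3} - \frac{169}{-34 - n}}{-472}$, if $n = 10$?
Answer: $- \frac{6826451}{311520} \approx -21.913$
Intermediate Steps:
$C = 35$ ($C = \left(-5\right) \left(-7\right) = 35$)
$- \frac{105}{\left(-186 - 214\right) \frac{1}{C - 119}} + \frac{\frac{205}{-3} - \frac{169}{-34 - n}}{-472} = - \frac{105}{\left(-186 - 214\right) \frac{1}{35 - 119}} + \frac{\frac{205}{-3} - \frac{169}{-34 - 10}}{-472} = - \frac{105}{\left(-400\right) \frac{1}{-84}} + \left(205 \left(- \frac{1}{3}\right) - \frac{169}{-34 - 10}\right) \left(- \frac{1}{472}\right) = - \frac{105}{\left(-400\right) \left(- \frac{1}{84}\right)} + \left(- \frac{205}{3} - \frac{169}{-44}\right) \left(- \frac{1}{472}\right) = - \frac{105}{\frac{100}{21}} + \left(- \frac{205}{3} - - \frac{169}{44}\right) \left(- \frac{1}{472}\right) = \left(-105\right) \frac{21}{100} + \left(- \frac{205}{3} + \frac{169}{44}\right) \left(- \frac{1}{472}\right) = - \frac{441}{20} - - \frac{8513}{62304} = - \frac{441}{20} + \frac{8513}{62304} = - \frac{6826451}{311520}$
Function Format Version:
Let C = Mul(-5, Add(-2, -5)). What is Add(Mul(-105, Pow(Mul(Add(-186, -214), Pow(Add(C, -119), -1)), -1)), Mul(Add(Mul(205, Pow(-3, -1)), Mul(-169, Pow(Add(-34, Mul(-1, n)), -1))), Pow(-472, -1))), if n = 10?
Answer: Rational(-6826451, 311520) ≈ -21.913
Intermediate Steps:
C = 35 (C = Mul(-5, -7) = 35)
Add(Mul(-105, Pow(Mul(Add(-186, -214), Pow(Add(C, -119), -1)), -1)), Mul(Add(Mul(205, Pow(-3, -1)), Mul(-169, Pow(Add(-34, Mul(-1, n)), -1))), Pow(-472, -1))) = Add(Mul(-105, Pow(Mul(Add(-186, -214), Pow(Add(35, -119), -1)), -1)), Mul(Add(Mul(205, Pow(-3, -1)), Mul(-169, Pow(Add(-34, Mul(-1, 10)), -1))), Pow(-472, -1))) = Add(Mul(-105, Pow(Mul(-400, Pow(-84, -1)), -1)), Mul(Add(Mul(205, Rational(-1, 3)), Mul(-169, Pow(Add(-34, -10), -1))), Rational(-1, 472))) = Add(Mul(-105, Pow(Mul(-400, Rational(-1, 84)), -1)), Mul(Add(Rational(-205, 3), Mul(-169, Pow(-44, -1))), Rational(-1, 472))) = Add(Mul(-105, Pow(Rational(100, 21), -1)), Mul(Add(Rational(-205, 3), Mul(-169, Rational(-1, 44))), Rational(-1, 472))) = Add(Mul(-105, Rational(21, 100)), Mul(Add(Rational(-205, 3), Rational(169, 44)), Rational(-1, 472))) = Add(Rational(-441, 20), Mul(Rational(-8513, 132), Rational(-1, 472))) = Add(Rational(-441, 20), Rational(8513, 62304)) = Rational(-6826451, 311520)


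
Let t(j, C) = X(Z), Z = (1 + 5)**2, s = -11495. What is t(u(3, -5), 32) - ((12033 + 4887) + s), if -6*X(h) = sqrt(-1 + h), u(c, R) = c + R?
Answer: -5425 - sqrt(35)/6 ≈ -5426.0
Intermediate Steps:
u(c, R) = R + c
Z = 36 (Z = 6**2 = 36)
X(h) = -sqrt(-1 + h)/6
t(j, C) = -sqrt(35)/6 (t(j, C) = -sqrt(-1 + 36)/6 = -sqrt(35)/6)
t(u(3, -5), 32) - ((12033 + 4887) + s) = -sqrt(35)/6 - ((12033 + 4887) - 11495) = -sqrt(35)/6 - (16920 - 11495) = -sqrt(35)/6 - 1*5425 = -sqrt(35)/6 - 5425 = -5425 - sqrt(35)/6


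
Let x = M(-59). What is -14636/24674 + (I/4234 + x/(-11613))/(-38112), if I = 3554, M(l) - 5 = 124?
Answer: -3913823519491/6597850744212 ≈ -0.59320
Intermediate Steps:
M(l) = 129 (M(l) = 5 + 124 = 129)
x = 129
-14636/24674 + (I/4234 + x/(-11613))/(-38112) = -14636/24674 + (3554/4234 + 129/(-11613))/(-38112) = -14636*1/24674 + (3554*(1/4234) + 129*(-1/11613))*(-1/38112) = -7318/12337 + (1777/2117 - 43/3871)*(-1/38112) = -7318/12337 + (6787736/8194907)*(-1/38112) = -7318/12337 - 848467/39040536948 = -3913823519491/6597850744212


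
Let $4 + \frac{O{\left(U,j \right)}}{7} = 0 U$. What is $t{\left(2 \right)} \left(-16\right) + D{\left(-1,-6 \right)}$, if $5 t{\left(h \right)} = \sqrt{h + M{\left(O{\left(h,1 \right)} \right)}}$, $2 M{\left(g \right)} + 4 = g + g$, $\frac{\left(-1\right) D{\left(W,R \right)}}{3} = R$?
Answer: $18 - \frac{32 i \sqrt{7}}{5} \approx 18.0 - 16.933 i$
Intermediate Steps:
$O{\left(U,j \right)} = -28$ ($O{\left(U,j \right)} = -28 + 7 \cdot 0 U = -28 + 7 \cdot 0 = -28 + 0 = -28$)
$D{\left(W,R \right)} = - 3 R$
$M{\left(g \right)} = -2 + g$ ($M{\left(g \right)} = -2 + \frac{g + g}{2} = -2 + \frac{2 g}{2} = -2 + g$)
$t{\left(h \right)} = \frac{\sqrt{-30 + h}}{5}$ ($t{\left(h \right)} = \frac{\sqrt{h - 30}}{5} = \frac{\sqrt{-30 + h}}{5}$)
$t{\left(2 \right)} \left(-16\right) + D{\left(-1,-6 \right)} = \frac{\sqrt{-30 + 2}}{5} \left(-16\right) - -18 = \frac{\sqrt{-28}}{5} \left(-16\right) + 18 = \frac{2 i \sqrt{7}}{5} \left(-16\right) + 18 = - \frac{32 i \sqrt{7}}{5} + 18 = 18 - \frac{32 i \sqrt{7}}{5}$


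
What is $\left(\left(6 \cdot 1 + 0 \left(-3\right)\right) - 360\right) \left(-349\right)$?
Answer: $123546$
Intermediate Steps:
$\left(\left(6 \cdot 1 + 0 \left(-3\right)\right) - 360\right) \left(-349\right) = \left(\left(6 + 0\right) - 360\right) \left(-349\right) = \left(6 - 360\right) \left(-349\right) = \left(-354\right) \left(-349\right) = 123546$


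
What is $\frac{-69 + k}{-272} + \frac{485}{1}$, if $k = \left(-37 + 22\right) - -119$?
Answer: $\frac{131885}{272} \approx 484.87$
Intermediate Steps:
$k = 104$ ($k = -15 + 119 = 104$)
$\frac{-69 + k}{-272} + \frac{485}{1} = \frac{-69 + 104}{-272} + \frac{485}{1} = 35 \left(- \frac{1}{272}\right) + 485 \cdot 1 = - \frac{35}{272} + 485 = \frac{131885}{272}$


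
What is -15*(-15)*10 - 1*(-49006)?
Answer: 51256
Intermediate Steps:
-15*(-15)*10 - 1*(-49006) = 225*10 + 49006 = 2250 + 49006 = 51256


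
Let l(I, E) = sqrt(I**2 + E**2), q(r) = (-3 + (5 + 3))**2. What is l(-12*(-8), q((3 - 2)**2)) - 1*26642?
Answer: -26642 + sqrt(9841) ≈ -26543.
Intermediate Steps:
q(r) = 25 (q(r) = (-3 + 8)**2 = 5**2 = 25)
l(I, E) = sqrt(E**2 + I**2)
l(-12*(-8), q((3 - 2)**2)) - 1*26642 = sqrt(25**2 + (-12*(-8))**2) - 1*26642 = sqrt(625 + 96**2) - 26642 = sqrt(625 + 9216) - 26642 = sqrt(9841) - 26642 = -26642 + sqrt(9841)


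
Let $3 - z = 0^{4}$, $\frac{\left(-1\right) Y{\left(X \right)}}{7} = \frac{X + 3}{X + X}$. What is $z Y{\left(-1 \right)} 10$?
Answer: $210$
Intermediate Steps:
$Y{\left(X \right)} = - \frac{7 \left(3 + X\right)}{2 X}$ ($Y{\left(X \right)} = - 7 \frac{X + 3}{X + X} = - 7 \frac{3 + X}{2 X} = - \frac{7 \left(3 + X\right)}{2 X}$)
$z = 3$ ($z = 3 - 0^{4} = 3 - 0 = 3 + 0 = 3$)
$z Y{\left(-1 \right)} 10 = 3 \frac{7 \left(-3 - -1\right)}{2 \left(-1\right)} 10 = 3 \cdot \frac{7}{2} \left(-1\right) \left(-3 + 1\right) 10 = 3 \cdot \frac{7}{2} \left(-1\right) \left(-2\right) 10 = 3 \cdot 7 \cdot 10 = 21 \cdot 10 = 210$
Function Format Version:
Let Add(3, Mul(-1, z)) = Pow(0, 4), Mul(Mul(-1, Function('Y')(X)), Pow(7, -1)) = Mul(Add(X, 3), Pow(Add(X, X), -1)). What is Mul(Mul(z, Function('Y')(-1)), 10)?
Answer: 210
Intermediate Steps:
Function('Y')(X) = Mul(Rational(-7, 2), Pow(X, -1), Add(3, X)) (Function('Y')(X) = Mul(-7, Mul(Add(X, 3), Pow(Add(X, X), -1))) = Mul(-7, Mul(Add(3, X), Pow(Mul(2, X), -1))) = Mul(-7, Mul(Add(3, X), Mul(Rational(1, 2), Pow(X, -1)))) = Mul(-7, Mul(Rational(1, 2), Pow(X, -1), Add(3, X))) = Mul(Rational(-7, 2), Pow(X, -1), Add(3, X)))
z = 3 (z = Add(3, Mul(-1, Pow(0, 4))) = Add(3, Mul(-1, 0)) = Add(3, 0) = 3)
Mul(Mul(z, Function('Y')(-1)), 10) = Mul(Mul(3, Mul(Rational(7, 2), Pow(-1, -1), Add(-3, Mul(-1, -1)))), 10) = Mul(Mul(3, Mul(Rational(7, 2), -1, Add(-3, 1))), 10) = Mul(Mul(3, Mul(Rational(7, 2), -1, -2)), 10) = Mul(Mul(3, 7), 10) = Mul(21, 10) = 210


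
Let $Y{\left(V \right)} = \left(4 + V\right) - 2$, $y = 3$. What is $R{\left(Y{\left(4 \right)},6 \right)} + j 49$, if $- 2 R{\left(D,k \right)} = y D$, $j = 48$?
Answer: $2343$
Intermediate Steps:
$Y{\left(V \right)} = 2 + V$
$R{\left(D,k \right)} = - \frac{3 D}{2}$
$R{\left(Y{\left(4 \right)},6 \right)} + j 49 = - \frac{3 \left(2 + 4\right)}{2} + 48 \cdot 49 = \left(- \frac{3}{2}\right) 6 + 2352 = -9 + 2352 = 2343$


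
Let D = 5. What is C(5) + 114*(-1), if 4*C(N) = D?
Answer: -451/4 ≈ -112.75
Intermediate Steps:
C(N) = 5/4 (C(N) = (¼)*5 = 5/4)
C(5) + 114*(-1) = 5/4 + 114*(-1) = 5/4 - 114 = -451/4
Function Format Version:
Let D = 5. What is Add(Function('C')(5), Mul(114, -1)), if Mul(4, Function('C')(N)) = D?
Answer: Rational(-451, 4) ≈ -112.75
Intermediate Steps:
Function('C')(N) = Rational(5, 4) (Function('C')(N) = Mul(Rational(1, 4), 5) = Rational(5, 4))
Add(Function('C')(5), Mul(114, -1)) = Add(Rational(5, 4), Mul(114, -1)) = Add(Rational(5, 4), -114) = Rational(-451, 4)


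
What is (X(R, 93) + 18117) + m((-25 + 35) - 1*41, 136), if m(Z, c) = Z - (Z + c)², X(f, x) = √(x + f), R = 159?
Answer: 7061 + 6*√7 ≈ 7076.9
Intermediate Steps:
X(f, x) = √(f + x)
(X(R, 93) + 18117) + m((-25 + 35) - 1*41, 136) = (√(159 + 93) + 18117) + (((-25 + 35) - 1*41) - (((-25 + 35) - 1*41) + 136)²) = (√252 + 18117) + ((10 - 41) - ((10 - 41) + 136)²) = (6*√7 + 18117) + (-31 - (-31 + 136)²) = (18117 + 6*√7) + (-31 - 1*105²) = (18117 + 6*√7) + (-31 - 1*11025) = (18117 + 6*√7) + (-31 - 11025) = (18117 + 6*√7) - 11056 = 7061 + 6*√7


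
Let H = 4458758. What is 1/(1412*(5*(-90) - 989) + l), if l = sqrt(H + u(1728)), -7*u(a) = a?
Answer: -7111538/14449690888195 - sqrt(218467046)/28899381776390 ≈ -4.9267e-7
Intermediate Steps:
u(a) = -a/7
l = sqrt(218467046)/7 (l = sqrt(4458758 - 1/7*1728) = sqrt(4458758 - 1728/7) = sqrt(31209578/7) = sqrt(218467046)/7 ≈ 2111.5)
1/(1412*(5*(-90) - 989) + l) = 1/(1412*(5*(-90) - 989) + sqrt(218467046)/7) = 1/(1412*(-450 - 989) + sqrt(218467046)/7) = 1/(1412*(-1439) + sqrt(218467046)/7) = 1/(-2031868 + sqrt(218467046)/7)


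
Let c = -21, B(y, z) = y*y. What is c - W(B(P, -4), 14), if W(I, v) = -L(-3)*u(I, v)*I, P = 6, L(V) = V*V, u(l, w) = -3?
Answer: -993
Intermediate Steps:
L(V) = V²
B(y, z) = y²
W(I, v) = 27*I (W(I, v) = -(-3)²*(-3)*I = -9*(-3)*I = -(-27)*I = 27*I)
c - W(B(P, -4), 14) = -21 - 27*6² = -21 - 27*36 = -21 - 1*972 = -21 - 972 = -993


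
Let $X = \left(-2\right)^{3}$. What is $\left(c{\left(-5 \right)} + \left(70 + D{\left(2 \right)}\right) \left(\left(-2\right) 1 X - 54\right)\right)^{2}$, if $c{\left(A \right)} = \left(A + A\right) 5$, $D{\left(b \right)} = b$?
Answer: $7761796$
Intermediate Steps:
$X = -8$
$c{\left(A \right)} = 10 A$ ($c{\left(A \right)} = 2 A 5 = 10 A$)
$\left(c{\left(-5 \right)} + \left(70 + D{\left(2 \right)}\right) \left(\left(-2\right) 1 X - 54\right)\right)^{2} = \left(10 \left(-5\right) + \left(70 + 2\right) \left(\left(-2\right) 1 \left(-8\right) - 54\right)\right)^{2} = \left(-50 + 72 \left(\left(-2\right) \left(-8\right) - 54\right)\right)^{2} = \left(-50 + 72 \left(16 - 54\right)\right)^{2} = \left(-50 + 72 \left(-38\right)\right)^{2} = \left(-50 - 2736\right)^{2} = \left(-2786\right)^{2} = 7761796$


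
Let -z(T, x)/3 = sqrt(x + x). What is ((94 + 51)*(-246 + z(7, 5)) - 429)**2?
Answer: 1305030051 + 31406130*sqrt(10) ≈ 1.4043e+9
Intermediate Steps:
z(T, x) = -3*sqrt(2)*sqrt(x) (z(T, x) = -3*sqrt(x + x) = -3*sqrt(2)*sqrt(x))
((94 + 51)*(-246 + z(7, 5)) - 429)**2 = ((94 + 51)*(-246 - 3*sqrt(2)*sqrt(5)) - 429)**2 = (145*(-246 - 3*sqrt(10)) - 429)**2 = ((-35670 - 435*sqrt(10)) - 429)**2 = (-36099 - 435*sqrt(10))**2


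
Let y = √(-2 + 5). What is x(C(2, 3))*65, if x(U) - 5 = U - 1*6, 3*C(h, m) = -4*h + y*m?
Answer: -715/3 + 65*√3 ≈ -125.75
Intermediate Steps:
y = √3 ≈ 1.7320
C(h, m) = -4*h/3 + m*√3/3 (C(h, m) = (-4*h + √3*m)/3 = (-4*h + m*√3)/3 = -4*h/3 + m*√3/3)
x(U) = -1 + U (x(U) = 5 + (U - 1*6) = 5 + (U - 6) = 5 + (-6 + U) = -1 + U)
x(C(2, 3))*65 = (-1 + (-4/3*2 + (⅓)*3*√3))*65 = (-1 + (-8/3 + √3))*65 = (-11/3 + √3)*65 = -715/3 + 65*√3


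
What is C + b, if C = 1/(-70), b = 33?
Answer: 2309/70 ≈ 32.986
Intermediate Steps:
C = -1/70 ≈ -0.014286
C + b = -1/70 + 33 = 2309/70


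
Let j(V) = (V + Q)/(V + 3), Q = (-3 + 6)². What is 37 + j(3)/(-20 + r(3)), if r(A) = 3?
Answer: 627/17 ≈ 36.882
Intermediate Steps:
Q = 9 (Q = 3² = 9)
j(V) = (9 + V)/(3 + V) (j(V) = (V + 9)/(V + 3) = (9 + V)/(3 + V))
37 + j(3)/(-20 + r(3)) = 37 + ((9 + 3)/(3 + 3))/(-20 + 3) = 37 + (12/6)/(-17) = 37 + ((⅙)*12)*(-1/17) = 37 + 2*(-1/17) = 37 - 2/17 = 627/17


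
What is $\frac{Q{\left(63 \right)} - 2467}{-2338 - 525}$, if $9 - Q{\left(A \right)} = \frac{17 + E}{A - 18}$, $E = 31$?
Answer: $\frac{36886}{42945} \approx 0.85891$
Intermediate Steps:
$Q{\left(A \right)} = 9 - \frac{48}{-18 + A}$ ($Q{\left(A \right)} = 9 - \frac{17 + 31}{A - 18} = 9 - \frac{48}{-18 + A}$)
$\frac{Q{\left(63 \right)} - 2467}{-2338 - 525} = \frac{\frac{3 \left(-70 + 3 \cdot 63\right)}{-18 + 63} - 2467}{-2338 - 525} = \frac{\frac{3 \left(-70 + 189\right)}{45} - 2467}{-2863} = \left(3 \cdot \frac{1}{45} \cdot 119 - 2467\right) \left(- \frac{1}{2863}\right) = \left(\frac{119}{15} - 2467\right) \left(- \frac{1}{2863}\right) = \left(- \frac{36886}{15}\right) \left(- \frac{1}{2863}\right) = \frac{36886}{42945}$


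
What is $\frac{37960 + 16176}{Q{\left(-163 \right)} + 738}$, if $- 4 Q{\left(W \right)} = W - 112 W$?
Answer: $- \frac{216544}{15141} \approx -14.302$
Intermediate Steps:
$Q{\left(W \right)} = \frac{111 W}{4}$ ($Q{\left(W \right)} = - \frac{W - 112 W}{4} = - \frac{\left(-111\right) W}{4} = \frac{111 W}{4}$)
$\frac{37960 + 16176}{Q{\left(-163 \right)} + 738} = \frac{37960 + 16176}{\frac{111}{4} \left(-163\right) + 738} = \frac{54136}{- \frac{18093}{4} + 738} = \frac{54136}{- \frac{15141}{4}} = 54136 \left(- \frac{4}{15141}\right) = - \frac{216544}{15141}$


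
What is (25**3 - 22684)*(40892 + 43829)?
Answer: -598045539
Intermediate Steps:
(25**3 - 22684)*(40892 + 43829) = (15625 - 22684)*84721 = -7059*84721 = -598045539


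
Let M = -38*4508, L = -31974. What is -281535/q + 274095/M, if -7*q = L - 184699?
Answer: -396985487415/37116951592 ≈ -10.696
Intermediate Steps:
q = 216673/7 (q = -(-31974 - 184699)/7 = -⅐*(-216673) = 216673/7 ≈ 30953.)
M = -171304
-281535/q + 274095/M = -281535/216673/7 + 274095/(-171304) = -281535*7/216673 + 274095*(-1/171304) = -1970745/216673 - 274095/171304 = -396985487415/37116951592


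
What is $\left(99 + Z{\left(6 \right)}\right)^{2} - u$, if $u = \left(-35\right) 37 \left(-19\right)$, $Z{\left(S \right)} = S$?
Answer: $-13580$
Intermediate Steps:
$u = 24605$ ($u = \left(-1295\right) \left(-19\right) = 24605$)
$\left(99 + Z{\left(6 \right)}\right)^{2} - u = \left(99 + 6\right)^{2} - 24605 = 105^{2} - 24605 = 11025 - 24605 = -13580$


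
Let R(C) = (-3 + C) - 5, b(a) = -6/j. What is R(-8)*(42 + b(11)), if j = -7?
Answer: -4800/7 ≈ -685.71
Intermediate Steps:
b(a) = 6/7 (b(a) = -6/(-7) = -6*(-⅐) = 6/7)
R(C) = -8 + C
R(-8)*(42 + b(11)) = (-8 - 8)*(42 + 6/7) = -16*300/7 = -4800/7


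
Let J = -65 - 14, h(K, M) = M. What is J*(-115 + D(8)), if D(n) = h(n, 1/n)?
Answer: 72601/8 ≈ 9075.1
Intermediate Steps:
D(n) = 1/n
J = -79
J*(-115 + D(8)) = -79*(-115 + 1/8) = -79*(-919/8) = 72601/8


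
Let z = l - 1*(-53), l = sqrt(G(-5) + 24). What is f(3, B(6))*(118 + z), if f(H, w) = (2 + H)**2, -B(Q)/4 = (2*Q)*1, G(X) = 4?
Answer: 4275 + 50*sqrt(7) ≈ 4407.3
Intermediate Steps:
l = 2*sqrt(7) (l = sqrt(4 + 24) = sqrt(28) = 2*sqrt(7) ≈ 5.2915)
B(Q) = -8*Q (B(Q) = -4*2*Q = -8*Q)
z = 53 + 2*sqrt(7) (z = 2*sqrt(7) - 1*(-53) = 2*sqrt(7) + 53 = 53 + 2*sqrt(7) ≈ 58.292)
f(3, B(6))*(118 + z) = (2 + 3)**2*(118 + (53 + 2*sqrt(7))) = 5**2*(171 + 2*sqrt(7)) = 25*(171 + 2*sqrt(7)) = 4275 + 50*sqrt(7)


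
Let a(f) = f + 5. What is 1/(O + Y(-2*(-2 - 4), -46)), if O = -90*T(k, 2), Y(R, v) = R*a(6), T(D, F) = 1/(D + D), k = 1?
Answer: 1/87 ≈ 0.011494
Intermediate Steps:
a(f) = 5 + f
T(D, F) = 1/(2*D)
Y(R, v) = 11*R (Y(R, v) = R*(5 + 6) = R*11 = 11*R)
O = -45 (O = -45/1 = -45 ≈ -45.000)
1/(O + Y(-2*(-2 - 4), -46)) = 1/(-45 + 11*(-2*(-2 - 4))) = 1/(-45 + 11*(-2*(-6))) = 1/(-45 + 11*12) = 1/(-45 + 132) = 1/87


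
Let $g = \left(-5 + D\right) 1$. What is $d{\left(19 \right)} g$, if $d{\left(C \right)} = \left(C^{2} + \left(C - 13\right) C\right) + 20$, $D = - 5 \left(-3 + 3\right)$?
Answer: $-2475$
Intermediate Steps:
$D = 0$ ($D = \left(-5\right) 0 = 0$)
$g = -5$ ($g = \left(-5 + 0\right) 1 = \left(-5\right) 1 = -5$)
$d{\left(C \right)} = 20 + C^{2} + C \left(-13 + C\right)$ ($d{\left(C \right)} = \left(C^{2} + \left(-13 + C\right) C\right) + 20 = \left(C^{2} + C \left(-13 + C\right)\right) + 20 = 20 + C^{2} + C \left(-13 + C\right)$)
$d{\left(19 \right)} g = \left(20 - 247 + 2 \cdot 19^{2}\right) \left(-5\right) = \left(20 - 247 + 2 \cdot 361\right) \left(-5\right) = \left(20 - 247 + 722\right) \left(-5\right) = 495 \left(-5\right) = -2475$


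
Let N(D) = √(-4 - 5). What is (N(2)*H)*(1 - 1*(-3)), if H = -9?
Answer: -108*I ≈ -108.0*I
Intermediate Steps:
N(D) = 3*I (N(D) = √(-9) = 3*I)
(N(2)*H)*(1 - 1*(-3)) = ((3*I)*(-9))*(1 - 1*(-3)) = (-27*I)*(1 + 3) = -27*I*4 = -108*I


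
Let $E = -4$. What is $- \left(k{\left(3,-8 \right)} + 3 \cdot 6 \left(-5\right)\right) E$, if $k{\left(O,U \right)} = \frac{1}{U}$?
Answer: $- \frac{721}{2} \approx -360.5$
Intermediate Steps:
$- \left(k{\left(3,-8 \right)} + 3 \cdot 6 \left(-5\right)\right) E = - \left(\frac{1}{-8} + 3 \cdot 6 \left(-5\right)\right) \left(-4\right) = - \left(- \frac{1}{8} + 18 \left(-5\right)\right) \left(-4\right) = - \left(- \frac{1}{8} - 90\right) \left(-4\right) = - \frac{\left(-721\right) \left(-4\right)}{8} = \left(-1\right) \frac{721}{2} = - \frac{721}{2}$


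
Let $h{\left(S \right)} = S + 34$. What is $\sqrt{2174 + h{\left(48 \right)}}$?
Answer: $4 \sqrt{141} \approx 47.497$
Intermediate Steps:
$h{\left(S \right)} = 34 + S$
$\sqrt{2174 + h{\left(48 \right)}} = \sqrt{2174 + \left(34 + 48\right)} = \sqrt{2174 + 82} = \sqrt{2256} = 4 \sqrt{141}$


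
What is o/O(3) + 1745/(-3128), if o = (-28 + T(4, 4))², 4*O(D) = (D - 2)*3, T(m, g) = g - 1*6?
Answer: 3751855/3128 ≈ 1199.4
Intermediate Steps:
T(m, g) = -6 + g (T(m, g) = g - 6 = -6 + g)
O(D) = -3/2 + 3*D/4 (O(D) = ((D - 2)*3)/4 = ((-2 + D)*3)/4 = (-6 + 3*D)/4 = -3/2 + 3*D/4)
o = 900 (o = (-28 + (-6 + 4))² = (-28 - 2)² = (-30)² = 900)
o/O(3) + 1745/(-3128) = 900/(-3/2 + (¾)*3) + 1745/(-3128) = 900/(-3/2 + 9/4) + 1745*(-1/3128) = 900/(¾) - 1745/3128 = 900*(4/3) - 1745/3128 = 1200 - 1745/3128 = 3751855/3128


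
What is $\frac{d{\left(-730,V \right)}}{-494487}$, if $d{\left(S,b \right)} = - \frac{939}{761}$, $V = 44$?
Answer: $\frac{313}{125434869} \approx 2.4953 \cdot 10^{-6}$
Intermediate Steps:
$d{\left(S,b \right)} = - \frac{939}{761}$ ($d{\left(S,b \right)} = \left(-939\right) \frac{1}{761} = - \frac{939}{761}$)
$\frac{d{\left(-730,V \right)}}{-494487} = - \frac{939}{761 \left(-494487\right)} = \left(- \frac{939}{761}\right) \left(- \frac{1}{494487}\right) = \frac{313}{125434869}$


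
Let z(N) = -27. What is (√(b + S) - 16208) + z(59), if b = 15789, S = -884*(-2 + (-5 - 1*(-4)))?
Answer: -16235 + 3*√2049 ≈ -16099.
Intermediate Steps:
S = 2652 (S = -884*(-2 + (-5 + 4)) = -884*(-2 - 1) = -884*(-3) = 2652)
(√(b + S) - 16208) + z(59) = (√(15789 + 2652) - 16208) - 27 = (√18441 - 16208) - 27 = (3*√2049 - 16208) - 27 = (-16208 + 3*√2049) - 27 = -16235 + 3*√2049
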